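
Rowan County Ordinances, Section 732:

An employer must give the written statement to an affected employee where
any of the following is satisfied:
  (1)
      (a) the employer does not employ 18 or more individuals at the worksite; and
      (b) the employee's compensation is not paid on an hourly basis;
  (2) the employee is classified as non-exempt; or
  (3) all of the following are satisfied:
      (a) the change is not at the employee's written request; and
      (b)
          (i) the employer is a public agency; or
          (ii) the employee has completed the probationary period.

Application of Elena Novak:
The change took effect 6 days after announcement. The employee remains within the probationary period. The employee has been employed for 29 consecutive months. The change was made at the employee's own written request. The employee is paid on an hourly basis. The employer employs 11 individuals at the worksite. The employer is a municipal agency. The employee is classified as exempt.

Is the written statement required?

No — not required.

(a) not (≥ 18 at site) — satisfied.
(b) not (hourly-paid) — not met.
So (1) is not satisfied (T AND F).
(2) non-exempt — fails.
(a) not employee-requested — not met.
(i) public agency — satisfied.
(ii) past probation — not satisfied.
(b): T OR F → true.
(3): F AND T → false.
So Overall is not satisfied (F OR F OR F).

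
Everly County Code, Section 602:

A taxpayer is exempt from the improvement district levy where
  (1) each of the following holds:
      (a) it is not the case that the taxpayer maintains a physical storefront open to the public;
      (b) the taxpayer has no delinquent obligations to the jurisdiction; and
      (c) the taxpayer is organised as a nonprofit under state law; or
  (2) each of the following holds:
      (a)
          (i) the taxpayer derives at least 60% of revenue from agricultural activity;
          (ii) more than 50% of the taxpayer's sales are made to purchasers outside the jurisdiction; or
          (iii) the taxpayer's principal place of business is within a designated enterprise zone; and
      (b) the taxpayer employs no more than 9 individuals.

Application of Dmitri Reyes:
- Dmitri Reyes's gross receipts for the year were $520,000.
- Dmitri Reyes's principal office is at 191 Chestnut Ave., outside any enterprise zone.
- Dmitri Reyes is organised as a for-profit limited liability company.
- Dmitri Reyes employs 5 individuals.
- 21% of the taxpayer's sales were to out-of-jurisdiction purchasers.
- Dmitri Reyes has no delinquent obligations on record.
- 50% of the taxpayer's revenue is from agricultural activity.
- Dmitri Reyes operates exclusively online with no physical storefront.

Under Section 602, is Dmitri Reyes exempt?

No — not exempt.

(a) not (has storefront) — holds.
(b) no delinquency — satisfied.
(c) nonprofit — not met.
(1): T AND T AND F → false.
(i) ≥60% agricultural — fails.
(ii) >50% out-of-jur. sales — not met.
(iii) in enterprise zone — not satisfied.
(a): F OR F OR F → false.
(b) ≤ 9 employees — satisfied.
(2) = F AND T = false.
Overall = F OR F = false.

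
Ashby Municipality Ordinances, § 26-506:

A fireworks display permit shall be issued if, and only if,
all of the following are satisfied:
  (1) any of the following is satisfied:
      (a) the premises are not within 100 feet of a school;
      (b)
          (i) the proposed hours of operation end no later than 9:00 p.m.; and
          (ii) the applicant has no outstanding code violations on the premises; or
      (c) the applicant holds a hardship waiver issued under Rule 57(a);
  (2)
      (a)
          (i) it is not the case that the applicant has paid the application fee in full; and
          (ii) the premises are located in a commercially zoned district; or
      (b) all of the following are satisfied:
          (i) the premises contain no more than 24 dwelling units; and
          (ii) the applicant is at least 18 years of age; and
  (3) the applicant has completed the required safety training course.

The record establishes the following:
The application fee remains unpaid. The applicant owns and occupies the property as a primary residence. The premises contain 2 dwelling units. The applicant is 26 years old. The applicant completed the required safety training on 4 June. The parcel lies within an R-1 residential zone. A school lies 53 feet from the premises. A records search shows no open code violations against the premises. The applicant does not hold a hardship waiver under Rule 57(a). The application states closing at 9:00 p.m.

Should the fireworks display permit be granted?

Yes — granted.

(a) ≥100 ft from school — not satisfied.
(i) closes by 9 p.m. — holds.
(ii) no code violations — satisfied.
(b) = T AND T = true.
(c) hardship waiver — fails.
(1) = F OR T OR F = true.
(i) not (fee paid) — satisfied.
(ii) commercially zoned — fails.
(a): T AND F → false.
(i) ≤ 24 units — holds.
(ii) age ≥ 18 — satisfied.
(b): T AND T → true.
(2) = F OR T = true.
(3) safety training — holds.
Overall = T AND T AND T = true.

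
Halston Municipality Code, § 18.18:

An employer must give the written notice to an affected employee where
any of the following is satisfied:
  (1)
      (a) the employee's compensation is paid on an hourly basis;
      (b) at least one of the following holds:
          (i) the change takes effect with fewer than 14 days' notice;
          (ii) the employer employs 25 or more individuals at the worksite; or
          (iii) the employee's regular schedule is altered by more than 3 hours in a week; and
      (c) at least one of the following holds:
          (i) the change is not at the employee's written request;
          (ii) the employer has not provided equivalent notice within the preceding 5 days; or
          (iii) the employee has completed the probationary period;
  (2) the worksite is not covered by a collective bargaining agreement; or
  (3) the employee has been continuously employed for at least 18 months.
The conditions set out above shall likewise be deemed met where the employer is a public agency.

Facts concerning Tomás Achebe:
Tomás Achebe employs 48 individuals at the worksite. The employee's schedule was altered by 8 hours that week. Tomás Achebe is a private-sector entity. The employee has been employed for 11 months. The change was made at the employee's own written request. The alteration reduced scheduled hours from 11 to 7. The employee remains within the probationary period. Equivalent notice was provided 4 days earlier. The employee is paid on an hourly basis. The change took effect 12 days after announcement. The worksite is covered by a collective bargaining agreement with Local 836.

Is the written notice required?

(a) hourly-paid — holds.
(i) < 14 days' notice — holds.
(ii) ≥ 25 at site — holds.
(iii) schedule shift > 3h — holds.
(b) = T OR T OR T = true.
(i) not employee-requested — not met.
(ii) no recent notice — fails.
(iii) past probation — not satisfied.
So (c) is not satisfied (F OR F OR F).
(1) = T AND T AND F = false.
(2) no CBA — not satisfied.
(3) tenure ≥ 18 mo. — not satisfied.
Overall = F OR F OR F = false.
Exception (public agency) — not satisfied.
Result: main false OR exception false → false.

No — not required.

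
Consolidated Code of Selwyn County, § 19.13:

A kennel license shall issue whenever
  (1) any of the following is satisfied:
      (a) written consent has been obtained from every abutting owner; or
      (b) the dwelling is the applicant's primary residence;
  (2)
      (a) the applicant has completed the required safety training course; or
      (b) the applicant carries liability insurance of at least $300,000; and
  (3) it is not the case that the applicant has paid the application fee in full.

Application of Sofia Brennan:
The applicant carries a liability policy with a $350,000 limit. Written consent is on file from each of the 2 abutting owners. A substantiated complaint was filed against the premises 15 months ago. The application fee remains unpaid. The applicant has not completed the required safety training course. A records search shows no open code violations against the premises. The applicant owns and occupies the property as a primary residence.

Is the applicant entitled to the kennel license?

(a) all abutters consent — met.
(b) primary residence — met.
(1): T OR T → true.
(a) safety training — not satisfied.
(b) insurance ≥ $300,000 — met.
So (2) is satisfied (F OR T).
(3) not (fee paid) — met.
So Overall is satisfied (T AND T AND T).

Yes — granted.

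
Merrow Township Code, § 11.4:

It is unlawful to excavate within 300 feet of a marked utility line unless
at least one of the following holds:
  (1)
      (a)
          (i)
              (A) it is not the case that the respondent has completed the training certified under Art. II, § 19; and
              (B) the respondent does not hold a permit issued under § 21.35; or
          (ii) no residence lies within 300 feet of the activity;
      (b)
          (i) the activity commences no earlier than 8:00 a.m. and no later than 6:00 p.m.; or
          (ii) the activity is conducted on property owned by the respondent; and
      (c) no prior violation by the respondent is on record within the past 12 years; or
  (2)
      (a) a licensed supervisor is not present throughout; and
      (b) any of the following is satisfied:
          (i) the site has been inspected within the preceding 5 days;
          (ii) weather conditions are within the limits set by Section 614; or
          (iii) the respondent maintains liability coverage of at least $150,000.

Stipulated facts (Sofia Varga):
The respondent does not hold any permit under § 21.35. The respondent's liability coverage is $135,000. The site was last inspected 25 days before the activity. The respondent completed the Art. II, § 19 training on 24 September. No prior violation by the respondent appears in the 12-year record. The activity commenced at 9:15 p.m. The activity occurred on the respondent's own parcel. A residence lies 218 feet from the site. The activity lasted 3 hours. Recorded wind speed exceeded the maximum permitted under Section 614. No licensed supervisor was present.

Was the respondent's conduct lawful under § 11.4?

(A) not (training certified) — fails.
(B) not (holds permit) — satisfied.
So (i) is not satisfied (F AND T).
(ii) no residence in 300 ft — not satisfied.
(a) = F OR F = false.
(i) start within hours — not satisfied.
(ii) own property — met.
(b) = F OR T = true.
(c) no prior violation — satisfied.
So (1) is not satisfied (F AND T AND T).
(a) not (supervisor present) — satisfied.
(i) site inspected — not met.
(ii) weather ok — not satisfied.
(iii) coverage ≥ $150,000 — not satisfied.
(b) = F OR F OR F = false.
(2): T AND F → false.
So Overall is not satisfied (F OR F).

No — unlawful.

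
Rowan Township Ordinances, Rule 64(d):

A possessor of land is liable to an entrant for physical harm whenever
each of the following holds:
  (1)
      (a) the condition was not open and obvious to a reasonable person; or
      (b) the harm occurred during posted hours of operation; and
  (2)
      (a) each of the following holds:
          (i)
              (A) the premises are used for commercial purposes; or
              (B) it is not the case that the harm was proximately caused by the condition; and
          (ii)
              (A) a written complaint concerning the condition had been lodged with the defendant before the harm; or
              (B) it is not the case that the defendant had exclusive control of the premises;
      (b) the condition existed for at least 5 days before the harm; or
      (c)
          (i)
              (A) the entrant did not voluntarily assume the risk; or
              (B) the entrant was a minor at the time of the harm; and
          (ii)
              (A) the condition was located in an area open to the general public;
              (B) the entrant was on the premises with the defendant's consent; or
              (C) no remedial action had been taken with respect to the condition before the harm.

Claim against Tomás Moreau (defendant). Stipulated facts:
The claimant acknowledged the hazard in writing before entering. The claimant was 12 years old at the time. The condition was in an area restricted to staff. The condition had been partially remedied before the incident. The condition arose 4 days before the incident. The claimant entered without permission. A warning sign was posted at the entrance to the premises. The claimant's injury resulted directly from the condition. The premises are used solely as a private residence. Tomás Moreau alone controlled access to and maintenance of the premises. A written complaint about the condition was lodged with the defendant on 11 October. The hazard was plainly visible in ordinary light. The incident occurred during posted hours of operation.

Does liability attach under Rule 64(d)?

(a) not open/obvious — not satisfied.
(b) during posted hours — met.
(1): F OR T → true.
(A) commercial use — not met.
(B) not (proximate cause) — not satisfied.
So (i) is not satisfied (F OR F).
(A) complaint lodged — satisfied.
(B) not (exclusive control) — fails.
So (ii) is satisfied (T OR F).
(a) = F AND T = false.
(b) condition ≥5 days old — not satisfied.
(A) no assumed risk — not met.
(B) entrant a minor — holds.
(i): F OR T → true.
(A) public area — not met.
(B) consent to enter — not satisfied.
(C) no remedial action — fails.
So (ii) is not satisfied (F OR F OR F).
(c): T AND F → false.
(2) = F OR F OR F = false.
Overall: T AND F → false.

No — not liable.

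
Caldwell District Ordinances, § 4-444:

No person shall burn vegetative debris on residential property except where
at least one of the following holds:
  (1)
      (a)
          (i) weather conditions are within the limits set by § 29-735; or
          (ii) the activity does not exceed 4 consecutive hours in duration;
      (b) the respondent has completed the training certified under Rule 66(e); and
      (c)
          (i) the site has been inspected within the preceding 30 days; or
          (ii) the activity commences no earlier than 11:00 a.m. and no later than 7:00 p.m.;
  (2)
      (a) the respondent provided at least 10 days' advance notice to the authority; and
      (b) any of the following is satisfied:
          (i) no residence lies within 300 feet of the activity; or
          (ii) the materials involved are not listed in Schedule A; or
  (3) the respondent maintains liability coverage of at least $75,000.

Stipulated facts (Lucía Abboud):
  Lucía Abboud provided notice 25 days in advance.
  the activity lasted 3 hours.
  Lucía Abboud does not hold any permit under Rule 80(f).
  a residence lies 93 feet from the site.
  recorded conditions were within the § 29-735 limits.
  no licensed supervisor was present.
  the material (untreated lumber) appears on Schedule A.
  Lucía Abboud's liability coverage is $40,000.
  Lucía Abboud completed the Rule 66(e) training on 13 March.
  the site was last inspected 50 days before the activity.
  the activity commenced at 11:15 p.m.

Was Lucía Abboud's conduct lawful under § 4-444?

(i) weather ok — holds.
(ii) ≤ 4 hrs duration — met.
(a) = T OR T = true.
(b) training certified — met.
(i) site inspected — not met.
(ii) start within hours — not satisfied.
(c): F OR F → false.
(1): T AND T AND F → false.
(a) ≥10 days' notice — met.
(i) no residence in 300 ft — not met.
(ii) not (Schedule A material) — fails.
So (b) is not satisfied (F OR F).
So (2) is not satisfied (T AND F).
(3) coverage ≥ $75,000 — not met.
So Overall is not satisfied (F OR F OR F).

No — unlawful.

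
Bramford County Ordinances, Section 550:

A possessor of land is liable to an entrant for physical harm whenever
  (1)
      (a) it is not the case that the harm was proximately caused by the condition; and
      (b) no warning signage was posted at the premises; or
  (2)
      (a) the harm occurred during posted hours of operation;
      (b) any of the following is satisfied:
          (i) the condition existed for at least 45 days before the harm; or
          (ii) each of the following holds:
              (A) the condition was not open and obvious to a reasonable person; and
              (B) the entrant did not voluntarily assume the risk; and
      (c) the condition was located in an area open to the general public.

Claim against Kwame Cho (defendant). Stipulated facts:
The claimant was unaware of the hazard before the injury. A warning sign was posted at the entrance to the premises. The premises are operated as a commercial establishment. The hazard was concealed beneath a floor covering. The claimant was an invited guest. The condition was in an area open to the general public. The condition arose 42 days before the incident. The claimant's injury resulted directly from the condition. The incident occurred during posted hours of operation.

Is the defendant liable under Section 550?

Yes — liable.

(a) not (proximate cause) — not satisfied.
(b) no signage posted — not met.
(1): F AND F → false.
(a) during posted hours — holds.
(i) condition ≥45 days old — not satisfied.
(A) not open/obvious — satisfied.
(B) no assumed risk — satisfied.
So (ii) is satisfied (T AND T).
(b): F OR T → true.
(c) public area — holds.
So (2) is satisfied (T AND T AND T).
Overall: F OR T → true.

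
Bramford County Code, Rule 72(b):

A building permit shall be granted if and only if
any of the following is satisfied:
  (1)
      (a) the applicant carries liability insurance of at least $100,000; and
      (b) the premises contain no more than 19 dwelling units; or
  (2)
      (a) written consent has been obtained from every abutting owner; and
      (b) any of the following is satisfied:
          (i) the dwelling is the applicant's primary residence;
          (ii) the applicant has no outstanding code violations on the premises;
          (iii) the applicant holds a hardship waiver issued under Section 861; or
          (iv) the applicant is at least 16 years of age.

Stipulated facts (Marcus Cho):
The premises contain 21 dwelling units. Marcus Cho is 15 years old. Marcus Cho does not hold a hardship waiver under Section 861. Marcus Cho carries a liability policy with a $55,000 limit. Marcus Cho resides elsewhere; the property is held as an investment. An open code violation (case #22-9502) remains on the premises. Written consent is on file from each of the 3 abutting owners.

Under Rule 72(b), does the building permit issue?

(a) insurance ≥ $100,000 — not satisfied.
(b) ≤ 19 units — not met.
(1) = F AND F = false.
(a) all abutters consent — satisfied.
(i) primary residence — not met.
(ii) no code violations — fails.
(iii) hardship waiver — fails.
(iv) age ≥ 16 — fails.
So (b) is not satisfied (F OR F OR F OR F).
So (2) is not satisfied (T AND F).
Overall: F OR F → false.

No — denied.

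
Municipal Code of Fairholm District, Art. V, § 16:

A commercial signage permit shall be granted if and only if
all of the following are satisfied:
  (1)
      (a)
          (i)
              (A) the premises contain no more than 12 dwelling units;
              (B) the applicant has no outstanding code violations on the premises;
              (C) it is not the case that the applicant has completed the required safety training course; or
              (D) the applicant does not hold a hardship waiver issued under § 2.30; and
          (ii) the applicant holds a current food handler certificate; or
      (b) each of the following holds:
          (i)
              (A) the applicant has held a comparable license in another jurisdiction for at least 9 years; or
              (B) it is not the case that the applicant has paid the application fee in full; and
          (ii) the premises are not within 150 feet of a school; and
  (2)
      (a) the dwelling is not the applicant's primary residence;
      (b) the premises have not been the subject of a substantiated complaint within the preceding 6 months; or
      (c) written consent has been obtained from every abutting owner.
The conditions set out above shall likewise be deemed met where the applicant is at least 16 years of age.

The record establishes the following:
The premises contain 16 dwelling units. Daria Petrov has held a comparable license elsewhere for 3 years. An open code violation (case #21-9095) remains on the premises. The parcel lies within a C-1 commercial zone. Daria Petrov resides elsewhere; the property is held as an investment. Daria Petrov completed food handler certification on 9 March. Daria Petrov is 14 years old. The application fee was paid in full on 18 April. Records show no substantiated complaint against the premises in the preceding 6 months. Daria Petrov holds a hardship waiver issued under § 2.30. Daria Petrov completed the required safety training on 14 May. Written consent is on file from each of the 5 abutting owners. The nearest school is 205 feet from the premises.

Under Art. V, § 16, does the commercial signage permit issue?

No — denied.

(A) ≤ 12 units — fails.
(B) no code violations — not met.
(C) not (safety training) — fails.
(D) not (hardship waiver) — fails.
(i): F OR F OR F OR F → false.
(ii) food handler cert. — met.
(a) = F AND T = false.
(A) prior license ≥ 9 yr — fails.
(B) not (fee paid) — fails.
(i) = F OR F = false.
(ii) ≥150 ft from school — met.
(b): F AND T → false.
So (1) is not satisfied (F OR F).
(a) not (primary residence) — holds.
(b) no complaint in 6 mo. — holds.
(c) all abutters consent — holds.
(2) = T OR T OR T = true.
Overall = F AND T = false.
Exception (age ≥ 16) — not satisfied.
Result: main false OR exception false → false.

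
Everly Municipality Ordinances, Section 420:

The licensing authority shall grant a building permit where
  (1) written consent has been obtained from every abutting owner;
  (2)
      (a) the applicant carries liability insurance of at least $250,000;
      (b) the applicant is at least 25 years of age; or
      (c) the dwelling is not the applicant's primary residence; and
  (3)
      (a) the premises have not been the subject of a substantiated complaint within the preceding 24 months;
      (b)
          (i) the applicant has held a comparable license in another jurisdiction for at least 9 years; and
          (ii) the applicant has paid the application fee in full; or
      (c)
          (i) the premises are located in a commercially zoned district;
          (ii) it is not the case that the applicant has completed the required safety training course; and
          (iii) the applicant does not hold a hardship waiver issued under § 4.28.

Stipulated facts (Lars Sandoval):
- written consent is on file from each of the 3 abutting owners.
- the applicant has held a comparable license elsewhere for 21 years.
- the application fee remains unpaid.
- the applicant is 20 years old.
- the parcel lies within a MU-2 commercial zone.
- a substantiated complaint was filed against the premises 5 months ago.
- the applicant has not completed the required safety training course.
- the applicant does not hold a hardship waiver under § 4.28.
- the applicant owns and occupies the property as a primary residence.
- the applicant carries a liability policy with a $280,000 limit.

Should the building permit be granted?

Yes — granted.

(1) all abutters consent — satisfied.
(a) insurance ≥ $250,000 — met.
(b) age ≥ 25 — not satisfied.
(c) not (primary residence) — fails.
So (2) is satisfied (T OR F OR F).
(a) no complaint in 24 mo. — fails.
(i) prior license ≥ 9 yr — satisfied.
(ii) fee paid — not met.
(b): T AND F → false.
(i) commercially zoned — holds.
(ii) not (safety training) — holds.
(iii) not (hardship waiver) — holds.
(c) = T AND T AND T = true.
(3): F OR F OR T → true.
Overall = T AND T AND T = true.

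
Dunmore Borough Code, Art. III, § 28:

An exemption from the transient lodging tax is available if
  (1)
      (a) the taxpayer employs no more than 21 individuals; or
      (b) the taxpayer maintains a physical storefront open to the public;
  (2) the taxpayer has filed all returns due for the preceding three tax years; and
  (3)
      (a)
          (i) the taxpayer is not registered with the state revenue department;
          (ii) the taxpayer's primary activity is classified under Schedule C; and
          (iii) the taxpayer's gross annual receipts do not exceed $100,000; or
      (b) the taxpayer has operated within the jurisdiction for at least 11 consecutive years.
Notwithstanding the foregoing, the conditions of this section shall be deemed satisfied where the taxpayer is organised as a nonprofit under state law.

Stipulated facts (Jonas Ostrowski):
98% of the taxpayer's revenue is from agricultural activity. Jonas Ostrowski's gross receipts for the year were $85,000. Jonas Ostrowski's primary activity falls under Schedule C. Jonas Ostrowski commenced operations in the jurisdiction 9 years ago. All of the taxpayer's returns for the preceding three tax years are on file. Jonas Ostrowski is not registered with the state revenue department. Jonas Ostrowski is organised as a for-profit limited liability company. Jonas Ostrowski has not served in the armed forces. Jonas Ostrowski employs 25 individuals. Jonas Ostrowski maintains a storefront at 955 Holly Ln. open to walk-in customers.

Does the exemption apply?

Yes — exempt.

(a) ≤ 21 employees — not satisfied.
(b) has storefront — met.
(1) = F OR T = true.
(2) returns current — satisfied.
(i) not (state-registered) — met.
(ii) Schedule C activity — satisfied.
(iii) receipts ≤ $100,000 — satisfied.
(a): T AND T AND T → true.
(b) ≥ 11 yrs in jurisdiction — not satisfied.
So (3) is satisfied (T OR F).
Overall = T AND T AND T = true.
Exception (nonprofit) — not satisfied.
Result: main true OR exception false → true.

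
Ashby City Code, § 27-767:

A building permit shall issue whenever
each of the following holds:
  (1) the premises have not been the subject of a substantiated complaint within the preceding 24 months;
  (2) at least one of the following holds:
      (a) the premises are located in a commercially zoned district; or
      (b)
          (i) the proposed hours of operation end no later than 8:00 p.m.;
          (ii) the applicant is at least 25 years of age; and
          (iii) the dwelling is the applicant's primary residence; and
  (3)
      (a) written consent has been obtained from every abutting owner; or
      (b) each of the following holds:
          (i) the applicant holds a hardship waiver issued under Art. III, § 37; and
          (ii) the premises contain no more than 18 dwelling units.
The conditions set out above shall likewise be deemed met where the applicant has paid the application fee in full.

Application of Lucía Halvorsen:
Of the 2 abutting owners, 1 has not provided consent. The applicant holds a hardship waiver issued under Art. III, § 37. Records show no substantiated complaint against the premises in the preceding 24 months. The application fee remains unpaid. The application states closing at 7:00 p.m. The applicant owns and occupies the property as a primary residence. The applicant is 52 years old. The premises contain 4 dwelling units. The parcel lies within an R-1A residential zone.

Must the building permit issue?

Yes — granted.

(1) no complaint in 24 mo. — holds.
(a) commercially zoned — not met.
(i) closes by 8 p.m. — met.
(ii) age ≥ 25 — holds.
(iii) primary residence — satisfied.
So (b) is satisfied (T AND T AND T).
(2): F OR T → true.
(a) all abutters consent — not satisfied.
(i) hardship waiver — met.
(ii) ≤ 18 units — holds.
So (b) is satisfied (T AND T).
(3): F OR T → true.
Overall = T AND T AND T = true.
Exception (fee paid) — not satisfied.
Result: main true OR exception false → true.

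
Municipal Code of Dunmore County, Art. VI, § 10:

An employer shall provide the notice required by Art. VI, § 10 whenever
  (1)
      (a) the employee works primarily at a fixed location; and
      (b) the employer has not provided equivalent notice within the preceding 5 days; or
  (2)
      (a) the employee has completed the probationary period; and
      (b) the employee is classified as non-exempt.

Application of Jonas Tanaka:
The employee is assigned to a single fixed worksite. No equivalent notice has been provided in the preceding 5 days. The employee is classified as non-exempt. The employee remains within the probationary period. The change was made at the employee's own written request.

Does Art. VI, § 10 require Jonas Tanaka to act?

Yes — required.

(a) fixed location — holds.
(b) no recent notice — met.
(1): T AND T → true.
(a) past probation — fails.
(b) non-exempt — satisfied.
(2) = F AND T = false.
Overall = T OR F = true.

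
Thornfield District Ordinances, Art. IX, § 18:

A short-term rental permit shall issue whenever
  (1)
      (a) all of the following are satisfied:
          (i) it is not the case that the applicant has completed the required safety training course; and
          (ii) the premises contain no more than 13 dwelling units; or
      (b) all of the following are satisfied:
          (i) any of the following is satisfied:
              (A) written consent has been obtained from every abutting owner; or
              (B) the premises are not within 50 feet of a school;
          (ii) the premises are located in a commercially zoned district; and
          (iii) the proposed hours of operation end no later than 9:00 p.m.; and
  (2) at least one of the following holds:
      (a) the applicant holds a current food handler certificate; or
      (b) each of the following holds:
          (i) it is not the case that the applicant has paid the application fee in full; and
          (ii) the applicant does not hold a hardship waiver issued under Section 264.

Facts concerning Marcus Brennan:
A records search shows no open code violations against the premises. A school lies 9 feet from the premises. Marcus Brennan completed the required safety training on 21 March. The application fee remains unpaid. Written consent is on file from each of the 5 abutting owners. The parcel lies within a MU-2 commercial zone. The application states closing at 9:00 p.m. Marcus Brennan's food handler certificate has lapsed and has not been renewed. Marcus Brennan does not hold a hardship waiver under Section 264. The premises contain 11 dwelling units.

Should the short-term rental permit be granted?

(i) not (safety training) — not met.
(ii) ≤ 13 units — satisfied.
So (a) is not satisfied (F AND T).
(A) all abutters consent — satisfied.
(B) ≥50 ft from school — fails.
(i) = T OR F = true.
(ii) commercially zoned — met.
(iii) closes by 9 p.m. — met.
(b): T AND T AND T → true.
(1) = F OR T = true.
(a) food handler cert. — not satisfied.
(i) not (fee paid) — holds.
(ii) not (hardship waiver) — met.
(b) = T AND T = true.
(2) = F OR T = true.
Overall: T AND T → true.

Yes — granted.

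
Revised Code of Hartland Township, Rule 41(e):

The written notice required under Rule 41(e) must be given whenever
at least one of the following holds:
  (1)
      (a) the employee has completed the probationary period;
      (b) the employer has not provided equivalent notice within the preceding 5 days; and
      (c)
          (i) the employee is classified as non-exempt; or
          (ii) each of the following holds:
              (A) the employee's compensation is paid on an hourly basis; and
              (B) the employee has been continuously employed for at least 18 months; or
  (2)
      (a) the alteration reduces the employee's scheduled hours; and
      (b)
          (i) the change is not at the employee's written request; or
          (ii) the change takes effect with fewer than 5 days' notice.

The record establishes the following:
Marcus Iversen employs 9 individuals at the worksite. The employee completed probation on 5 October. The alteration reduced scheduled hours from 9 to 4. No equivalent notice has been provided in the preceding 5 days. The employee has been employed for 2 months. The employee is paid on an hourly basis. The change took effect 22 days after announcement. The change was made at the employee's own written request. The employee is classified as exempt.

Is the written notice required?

No — not required.

(a) past probation — met.
(b) no recent notice — satisfied.
(i) non-exempt — fails.
(A) hourly-paid — met.
(B) tenure ≥ 18 mo. — not satisfied.
(ii): T AND F → false.
(c) = F OR F = false.
So (1) is not satisfied (T AND T AND F).
(a) hours reduced — holds.
(i) not employee-requested — not satisfied.
(ii) < 5 days' notice — fails.
(b): F OR F → false.
(2): T AND F → false.
So Overall is not satisfied (F OR F).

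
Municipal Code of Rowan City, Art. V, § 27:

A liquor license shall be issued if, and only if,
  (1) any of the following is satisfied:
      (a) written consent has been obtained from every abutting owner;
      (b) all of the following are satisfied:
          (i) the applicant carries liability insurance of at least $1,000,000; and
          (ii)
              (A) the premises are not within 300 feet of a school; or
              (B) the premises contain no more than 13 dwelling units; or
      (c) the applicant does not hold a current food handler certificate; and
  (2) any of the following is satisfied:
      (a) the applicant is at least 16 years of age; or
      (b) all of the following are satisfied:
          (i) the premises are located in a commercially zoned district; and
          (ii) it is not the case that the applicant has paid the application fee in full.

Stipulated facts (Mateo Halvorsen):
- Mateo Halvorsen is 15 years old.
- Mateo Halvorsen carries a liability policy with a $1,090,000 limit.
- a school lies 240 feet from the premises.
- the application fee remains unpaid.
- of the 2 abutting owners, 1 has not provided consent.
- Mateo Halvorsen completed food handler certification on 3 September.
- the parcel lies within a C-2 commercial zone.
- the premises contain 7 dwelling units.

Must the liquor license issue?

Yes — granted.

(a) all abutters consent — not satisfied.
(i) insurance ≥ $1,000,000 — met.
(A) ≥300 ft from school — fails.
(B) ≤ 13 units — satisfied.
So (ii) is satisfied (F OR T).
(b) = T AND T = true.
(c) not (food handler cert.) — fails.
(1): F OR T OR F → true.
(a) age ≥ 16 — fails.
(i) commercially zoned — holds.
(ii) not (fee paid) — holds.
(b): T AND T → true.
(2): F OR T → true.
So Overall is satisfied (T AND T).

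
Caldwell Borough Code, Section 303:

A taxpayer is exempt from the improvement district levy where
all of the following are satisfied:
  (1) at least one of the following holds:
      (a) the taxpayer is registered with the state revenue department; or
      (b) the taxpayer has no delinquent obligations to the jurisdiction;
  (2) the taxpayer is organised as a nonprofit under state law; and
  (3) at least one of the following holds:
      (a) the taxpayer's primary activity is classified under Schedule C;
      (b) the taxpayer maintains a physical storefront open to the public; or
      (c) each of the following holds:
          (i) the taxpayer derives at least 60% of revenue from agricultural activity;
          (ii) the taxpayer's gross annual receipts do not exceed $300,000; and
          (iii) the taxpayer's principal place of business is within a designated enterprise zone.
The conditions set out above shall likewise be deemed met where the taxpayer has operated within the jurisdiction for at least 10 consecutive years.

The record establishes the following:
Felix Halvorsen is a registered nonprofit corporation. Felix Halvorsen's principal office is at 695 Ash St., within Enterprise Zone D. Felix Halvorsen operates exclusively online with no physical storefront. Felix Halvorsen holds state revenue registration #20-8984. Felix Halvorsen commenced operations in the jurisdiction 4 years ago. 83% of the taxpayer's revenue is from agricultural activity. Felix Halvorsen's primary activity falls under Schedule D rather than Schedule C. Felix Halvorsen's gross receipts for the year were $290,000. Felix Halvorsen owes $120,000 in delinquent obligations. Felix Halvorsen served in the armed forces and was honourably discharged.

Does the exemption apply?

(a) state-registered — holds.
(b) no delinquency — fails.
(1) = T OR F = true.
(2) nonprofit — met.
(a) Schedule C activity — not satisfied.
(b) has storefront — not met.
(i) ≥60% agricultural — satisfied.
(ii) receipts ≤ $300,000 — holds.
(iii) in enterprise zone — satisfied.
So (c) is satisfied (T AND T AND T).
(3) = F OR F OR T = true.
Overall = T AND T AND T = true.
Exception (≥ 10 yrs in jurisdiction) — not satisfied.
Result: main true OR exception false → true.

Yes — exempt.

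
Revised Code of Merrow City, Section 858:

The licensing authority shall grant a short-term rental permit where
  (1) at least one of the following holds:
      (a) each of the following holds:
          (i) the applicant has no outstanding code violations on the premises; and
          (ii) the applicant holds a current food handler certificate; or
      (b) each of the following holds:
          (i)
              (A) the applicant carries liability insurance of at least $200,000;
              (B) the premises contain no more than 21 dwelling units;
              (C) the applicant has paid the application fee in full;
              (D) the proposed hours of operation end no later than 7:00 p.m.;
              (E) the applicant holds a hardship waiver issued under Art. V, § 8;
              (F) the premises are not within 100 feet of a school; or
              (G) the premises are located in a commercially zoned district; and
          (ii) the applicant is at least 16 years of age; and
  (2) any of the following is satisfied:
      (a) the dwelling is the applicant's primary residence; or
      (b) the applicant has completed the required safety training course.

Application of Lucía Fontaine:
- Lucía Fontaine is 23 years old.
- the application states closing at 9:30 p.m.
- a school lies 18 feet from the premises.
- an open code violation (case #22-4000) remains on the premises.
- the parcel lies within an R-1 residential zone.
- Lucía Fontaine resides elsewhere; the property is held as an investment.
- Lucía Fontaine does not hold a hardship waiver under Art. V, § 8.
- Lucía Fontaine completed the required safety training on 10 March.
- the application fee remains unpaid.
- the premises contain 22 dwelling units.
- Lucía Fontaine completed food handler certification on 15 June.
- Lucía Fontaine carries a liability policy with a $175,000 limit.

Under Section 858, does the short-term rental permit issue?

(i) no code violations — not met.
(ii) food handler cert. — met.
(a): F AND T → false.
(A) insurance ≥ $200,000 — fails.
(B) ≤ 21 units — not satisfied.
(C) fee paid — not satisfied.
(D) closes by 7 p.m. — not met.
(E) hardship waiver — not met.
(F) ≥100 ft from school — fails.
(G) commercially zoned — fails.
(i): F OR F OR F OR F OR F OR F OR F → false.
(ii) age ≥ 16 — satisfied.
(b) = F AND T = false.
So (1) is not satisfied (F OR F).
(a) primary residence — not met.
(b) safety training — satisfied.
(2) = F OR T = true.
So Overall is not satisfied (F AND T).

No — denied.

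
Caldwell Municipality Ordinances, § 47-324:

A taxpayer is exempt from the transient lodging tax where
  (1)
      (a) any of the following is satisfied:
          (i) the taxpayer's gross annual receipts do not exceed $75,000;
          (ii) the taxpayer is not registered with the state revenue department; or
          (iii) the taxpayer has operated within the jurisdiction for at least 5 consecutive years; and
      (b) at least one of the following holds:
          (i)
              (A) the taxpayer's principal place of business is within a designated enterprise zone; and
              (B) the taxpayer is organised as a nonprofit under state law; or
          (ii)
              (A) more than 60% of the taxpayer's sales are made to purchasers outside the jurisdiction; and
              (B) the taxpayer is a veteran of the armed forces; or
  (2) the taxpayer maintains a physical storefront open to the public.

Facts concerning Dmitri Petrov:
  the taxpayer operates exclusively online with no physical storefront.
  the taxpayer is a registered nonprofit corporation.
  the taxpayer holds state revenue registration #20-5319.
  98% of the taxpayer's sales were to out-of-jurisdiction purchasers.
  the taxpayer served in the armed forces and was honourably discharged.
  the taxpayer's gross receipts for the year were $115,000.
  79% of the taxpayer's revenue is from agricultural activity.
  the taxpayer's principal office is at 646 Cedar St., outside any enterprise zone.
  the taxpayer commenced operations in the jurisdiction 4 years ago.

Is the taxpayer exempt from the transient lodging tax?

No — not exempt.

(i) receipts ≤ $75,000 — not satisfied.
(ii) not (state-registered) — not satisfied.
(iii) ≥ 5 yrs in jurisdiction — not met.
(a) = F OR F OR F = false.
(A) in enterprise zone — not satisfied.
(B) nonprofit — holds.
So (i) is not satisfied (F AND T).
(A) >60% out-of-jur. sales — met.
(B) veteran — holds.
(ii): T AND T → true.
(b): F OR T → true.
(1): F AND T → false.
(2) has storefront — not satisfied.
So Overall is not satisfied (F OR F).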